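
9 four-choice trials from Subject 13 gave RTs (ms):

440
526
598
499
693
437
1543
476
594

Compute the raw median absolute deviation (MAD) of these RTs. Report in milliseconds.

72 ms

Sorted: 437, 440, 476, 499, 526, 594, 598, 693, 1543 → median = 526
|x − 526|: 86, 0, 72, 27, 167, 89, 1017, 50, 68
Sorted deviations: 0, 27, 50, 68, 72, 86, 89, 167, 1017 → MAD = 72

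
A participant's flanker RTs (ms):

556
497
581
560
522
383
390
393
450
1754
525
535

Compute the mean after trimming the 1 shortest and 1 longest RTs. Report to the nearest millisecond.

501 ms

Sorted: 383, 390, 393, 450, 497, 522, 525, 535, 556, 560, 581, 1754
Drop lowest 1 (383) and highest 1 (1754)
Remaining (n=10): Σ = 5009, mean = 5009/10 = 500.900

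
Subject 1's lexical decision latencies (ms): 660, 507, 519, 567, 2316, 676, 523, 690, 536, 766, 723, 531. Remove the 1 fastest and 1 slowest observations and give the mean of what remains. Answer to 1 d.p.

619.1 ms

Sorted: 507, 519, 523, 531, 536, 567, 660, 676, 690, 723, 766, 2316
Drop lowest 1 (507) and highest 1 (2316)
Remaining (n=10): Σ = 6191, mean = 6191/10 = 619.100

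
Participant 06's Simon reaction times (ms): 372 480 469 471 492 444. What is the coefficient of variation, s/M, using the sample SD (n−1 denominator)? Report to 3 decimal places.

0.096

n = 6, Σ = 2728, M = 454.6667
Σ(x−M)² = 9455.333; s = √(9455.333/5) = 43.4864
CV = 43.4864 / 454.6667 = 0.09564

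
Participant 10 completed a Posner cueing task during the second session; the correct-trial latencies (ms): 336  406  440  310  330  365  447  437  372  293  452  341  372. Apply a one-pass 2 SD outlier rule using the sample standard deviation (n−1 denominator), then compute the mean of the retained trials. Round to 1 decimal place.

377.0 ms

n = 13, ΣRT = 4901, M = 377.000
Σ(x−M)² = 35860.00; s = √(35860.00/12) = 54.666
Cutoffs: 377.000 ± 2·54.666 → [267.7, 486.3]
No RTs fall outside the cutoffs; all 13 retained. Mean = 4901/13 = 377.000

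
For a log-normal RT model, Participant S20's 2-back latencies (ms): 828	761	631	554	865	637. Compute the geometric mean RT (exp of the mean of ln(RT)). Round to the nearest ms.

704 ms

ln(RT): 6.7190, 6.6346, 6.4473, 6.3172, 6.7627, 6.4568
Mean ln(RT) = 39.3376/6 = 6.55627
Geometric mean = exp(6.55627) = 703.64 ms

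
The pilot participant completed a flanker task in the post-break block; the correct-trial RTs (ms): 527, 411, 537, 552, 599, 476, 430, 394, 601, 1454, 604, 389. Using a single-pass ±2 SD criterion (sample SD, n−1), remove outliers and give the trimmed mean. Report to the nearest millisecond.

502 ms

n = 12, ΣRT = 6974, M = 581.167
Σ(x−M)² = 903633.67; s = √(903633.67/11) = 286.616
Cutoffs: 581.167 ± 2·286.616 → [7.9, 1154.4]
Outside: 1454 → excluded.
Retained (n=11): Σ = 5520, mean = 5520/11 = 501.818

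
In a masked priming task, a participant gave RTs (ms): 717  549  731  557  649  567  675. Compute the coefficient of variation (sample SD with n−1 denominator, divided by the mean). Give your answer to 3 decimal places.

0.122

n = 7, Σ = 4445, M = 635.0000
Σ(x−M)² = 35840.000; s = √(35840.000/6) = 77.2873
CV = 77.2873 / 635.0000 = 0.12171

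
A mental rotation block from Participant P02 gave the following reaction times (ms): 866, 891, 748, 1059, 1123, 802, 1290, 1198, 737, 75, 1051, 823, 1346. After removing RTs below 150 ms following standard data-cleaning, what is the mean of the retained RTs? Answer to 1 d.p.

994.5 ms

Excluded: 75
Retained (n=12): Σ = 11934
Mean = 11934/12 = 994.5000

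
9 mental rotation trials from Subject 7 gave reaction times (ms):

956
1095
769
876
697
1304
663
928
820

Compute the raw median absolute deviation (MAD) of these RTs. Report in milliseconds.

Sorted: 663, 697, 769, 820, 876, 928, 956, 1095, 1304 → median = 876
|x − 876|: 80, 219, 107, 0, 179, 428, 213, 52, 56
Sorted deviations: 0, 52, 56, 80, 107, 179, 213, 219, 428 → MAD = 107

107 ms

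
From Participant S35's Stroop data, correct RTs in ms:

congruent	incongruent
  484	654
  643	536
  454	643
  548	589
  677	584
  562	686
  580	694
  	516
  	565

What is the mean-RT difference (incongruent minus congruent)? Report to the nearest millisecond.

43 ms

M(congruent) = 3948/7 = 564.000
M(incongruent) = 5467/9 = 607.444
Difference = 607.444 − 564.000 = 43.444 ms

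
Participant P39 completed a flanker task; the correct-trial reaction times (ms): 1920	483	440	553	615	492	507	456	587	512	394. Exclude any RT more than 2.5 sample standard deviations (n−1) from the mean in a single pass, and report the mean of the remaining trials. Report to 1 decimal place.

n = 11, ΣRT = 6959, M = 632.636
Σ(x−M)² = 1863804.55; s = √(1863804.55/10) = 431.718
Cutoffs: 632.636 ± 2.5·431.718 → [-446.7, 1711.9]
Outside: 1920 → excluded.
Retained (n=10): Σ = 5039, mean = 5039/10 = 503.900

503.9 ms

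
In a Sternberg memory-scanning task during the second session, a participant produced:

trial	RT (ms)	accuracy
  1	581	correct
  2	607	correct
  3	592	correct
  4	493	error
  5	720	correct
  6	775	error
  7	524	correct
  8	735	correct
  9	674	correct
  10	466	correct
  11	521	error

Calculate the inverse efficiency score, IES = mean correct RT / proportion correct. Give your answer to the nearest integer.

842 ms

Correct trials (n=8): 581, 607, 592, 720, 524, 735, 674, 466
Mean correct RT = 4899/8 = 612.3750 ms
Proportion correct = 8/11
IES = 612.3750 / (8/11) = 842.016 ms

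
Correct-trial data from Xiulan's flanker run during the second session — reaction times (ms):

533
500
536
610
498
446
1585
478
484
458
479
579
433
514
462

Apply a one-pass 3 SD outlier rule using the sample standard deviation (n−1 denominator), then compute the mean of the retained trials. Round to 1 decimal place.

500.7 ms

n = 15, ΣRT = 8595, M = 573.000
Σ(x−M)² = 1130010.00; s = √(1130010.00/14) = 284.104
Cutoffs: 573.000 ± 3·284.104 → [-279.3, 1425.3]
Outside: 1585 → excluded.
Retained (n=14): Σ = 7010, mean = 7010/14 = 500.714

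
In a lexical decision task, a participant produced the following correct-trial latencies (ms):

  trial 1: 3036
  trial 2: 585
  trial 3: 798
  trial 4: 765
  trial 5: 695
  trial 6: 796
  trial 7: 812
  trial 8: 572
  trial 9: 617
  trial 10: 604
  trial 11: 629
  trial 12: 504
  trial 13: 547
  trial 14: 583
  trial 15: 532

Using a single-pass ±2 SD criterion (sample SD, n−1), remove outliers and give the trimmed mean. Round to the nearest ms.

646 ms

n = 15, ΣRT = 12075, M = 805.000
Σ(x−M)² = 5481628.00; s = √(5481628.00/14) = 625.735
Cutoffs: 805.000 ± 2·625.735 → [-446.5, 2056.5]
Outside: 3036 → excluded.
Retained (n=14): Σ = 9039, mean = 9039/14 = 645.643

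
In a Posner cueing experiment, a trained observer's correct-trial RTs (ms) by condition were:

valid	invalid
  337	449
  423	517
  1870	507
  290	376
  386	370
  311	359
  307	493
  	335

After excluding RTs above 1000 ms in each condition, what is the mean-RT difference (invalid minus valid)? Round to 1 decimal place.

valid: exclude 1870
M(valid) = 2054/6 = 342.333
M(invalid) = 3406/8 = 425.750
Difference = 425.750 − 342.333 = 83.417 ms

83.4 ms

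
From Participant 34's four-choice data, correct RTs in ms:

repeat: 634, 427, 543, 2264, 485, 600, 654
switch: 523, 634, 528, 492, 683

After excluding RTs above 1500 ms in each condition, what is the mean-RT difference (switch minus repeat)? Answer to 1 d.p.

repeat: exclude 2264
M(repeat) = 3343/6 = 557.167
M(switch) = 2860/5 = 572.000
Difference = 572.000 − 557.167 = 14.833 ms

14.8 ms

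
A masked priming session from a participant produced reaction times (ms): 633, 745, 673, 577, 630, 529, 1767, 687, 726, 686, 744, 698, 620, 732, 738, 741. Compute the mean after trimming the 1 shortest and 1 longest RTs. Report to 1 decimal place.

Sorted: 529, 577, 620, 630, 633, 673, 686, 687, 698, 726, 732, 738, 741, 744, 745, 1767
Drop lowest 1 (529) and highest 1 (1767)
Remaining (n=14): Σ = 9630, mean = 9630/14 = 687.857

687.9 ms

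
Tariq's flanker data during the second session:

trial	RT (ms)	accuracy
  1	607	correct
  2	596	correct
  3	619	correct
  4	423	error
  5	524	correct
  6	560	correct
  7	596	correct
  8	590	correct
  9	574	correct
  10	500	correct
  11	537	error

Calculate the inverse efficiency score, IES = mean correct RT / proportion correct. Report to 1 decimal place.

701.6 ms

Correct trials (n=9): 607, 596, 619, 524, 560, 596, 590, 574, 500
Mean correct RT = 5166/9 = 574.0000 ms
Proportion correct = 9/11
IES = 574.0000 / (9/11) = 701.556 ms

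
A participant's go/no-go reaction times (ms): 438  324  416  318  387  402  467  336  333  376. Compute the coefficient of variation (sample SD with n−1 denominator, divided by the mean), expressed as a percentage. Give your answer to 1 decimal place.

13.6%

n = 10, Σ = 3797, M = 379.7000
Σ(x−M)² = 23902.100; s = √(23902.100/9) = 51.5343
CV = 51.5343 / 379.7000 = 0.13572 = 13.572%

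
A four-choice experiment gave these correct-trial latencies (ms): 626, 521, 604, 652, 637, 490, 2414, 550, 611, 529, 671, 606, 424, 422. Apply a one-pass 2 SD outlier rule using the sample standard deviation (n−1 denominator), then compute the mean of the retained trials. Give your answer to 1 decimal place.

n = 14, ΣRT = 9757, M = 696.929
Σ(x−M)² = 3257568.93; s = √(3257568.93/13) = 500.582
Cutoffs: 696.929 ± 2·500.582 → [-304.2, 1698.1]
Outside: 2414 → excluded.
Retained (n=13): Σ = 7343, mean = 7343/13 = 564.846

564.8 ms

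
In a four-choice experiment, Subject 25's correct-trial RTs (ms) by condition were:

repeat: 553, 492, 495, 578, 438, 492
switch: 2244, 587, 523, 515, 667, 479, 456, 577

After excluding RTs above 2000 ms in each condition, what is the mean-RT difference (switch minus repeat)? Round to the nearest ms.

35 ms

switch: exclude 2244
M(repeat) = 3048/6 = 508.000
M(switch) = 3804/7 = 543.429
Difference = 543.429 − 508.000 = 35.429 ms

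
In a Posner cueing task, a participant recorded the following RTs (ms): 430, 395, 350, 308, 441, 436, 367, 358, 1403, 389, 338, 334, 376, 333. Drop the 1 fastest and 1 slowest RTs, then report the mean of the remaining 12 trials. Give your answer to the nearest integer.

Sorted: 308, 333, 334, 338, 350, 358, 367, 376, 389, 395, 430, 436, 441, 1403
Drop lowest 1 (308) and highest 1 (1403)
Remaining (n=12): Σ = 4547, mean = 4547/12 = 378.917

379 ms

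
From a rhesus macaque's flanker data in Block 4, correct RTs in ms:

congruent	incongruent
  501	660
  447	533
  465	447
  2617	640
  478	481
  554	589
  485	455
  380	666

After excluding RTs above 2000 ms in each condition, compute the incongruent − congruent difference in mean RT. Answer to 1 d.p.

congruent: exclude 2617
M(congruent) = 3310/7 = 472.857
M(incongruent) = 4471/8 = 558.875
Difference = 558.875 − 472.857 = 86.018 ms

86.0 ms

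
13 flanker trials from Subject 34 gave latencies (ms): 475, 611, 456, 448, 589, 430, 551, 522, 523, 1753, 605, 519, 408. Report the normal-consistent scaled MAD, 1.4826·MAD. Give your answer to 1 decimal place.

99.3 ms

Sorted: 408, 430, 448, 456, 475, 519, 522, 523, 551, 589, 605, 611, 1753 → median = 522
|x − 522| sorted: 0, 1, 3, 29, 47, 66, 67, 74, 83, 89, 92, 114, 1231 → MAD = 67
Robust SD ≈ 1.4826 × 67 = 99.334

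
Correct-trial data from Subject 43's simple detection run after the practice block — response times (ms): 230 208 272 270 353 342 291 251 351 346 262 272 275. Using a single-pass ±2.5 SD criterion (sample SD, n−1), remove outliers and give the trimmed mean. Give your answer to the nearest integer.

n = 13, ΣRT = 3723, M = 286.385
Σ(x−M)² = 27263.08; s = √(27263.08/12) = 47.665
Cutoffs: 286.385 ± 2.5·47.665 → [167.2, 405.5]
No RTs fall outside the cutoffs; all 13 retained. Mean = 3723/13 = 286.385

286 ms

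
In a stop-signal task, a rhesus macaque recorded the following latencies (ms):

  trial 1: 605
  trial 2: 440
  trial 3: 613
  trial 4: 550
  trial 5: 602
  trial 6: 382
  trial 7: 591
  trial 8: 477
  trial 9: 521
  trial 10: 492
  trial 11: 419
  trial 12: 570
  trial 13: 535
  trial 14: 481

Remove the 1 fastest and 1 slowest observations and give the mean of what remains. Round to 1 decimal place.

Sorted: 382, 419, 440, 477, 481, 492, 521, 535, 550, 570, 591, 602, 605, 613
Drop lowest 1 (382) and highest 1 (613)
Remaining (n=12): Σ = 6283, mean = 6283/12 = 523.583

523.6 ms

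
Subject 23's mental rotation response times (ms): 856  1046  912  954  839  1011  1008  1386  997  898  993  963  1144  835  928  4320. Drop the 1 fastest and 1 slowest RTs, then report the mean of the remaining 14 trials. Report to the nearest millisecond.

995 ms

Sorted: 835, 839, 856, 898, 912, 928, 954, 963, 993, 997, 1008, 1011, 1046, 1144, 1386, 4320
Drop lowest 1 (835) and highest 1 (4320)
Remaining (n=14): Σ = 13935, mean = 13935/14 = 995.357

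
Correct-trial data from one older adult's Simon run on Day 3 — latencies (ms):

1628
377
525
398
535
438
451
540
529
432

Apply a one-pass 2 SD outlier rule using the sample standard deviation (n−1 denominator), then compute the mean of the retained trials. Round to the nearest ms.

469 ms

n = 10, ΣRT = 5853, M = 585.300
Σ(x−M)² = 1240316.10; s = √(1240316.10/9) = 371.232
Cutoffs: 585.300 ± 2·371.232 → [-157.2, 1327.8]
Outside: 1628 → excluded.
Retained (n=9): Σ = 4225, mean = 4225/9 = 469.444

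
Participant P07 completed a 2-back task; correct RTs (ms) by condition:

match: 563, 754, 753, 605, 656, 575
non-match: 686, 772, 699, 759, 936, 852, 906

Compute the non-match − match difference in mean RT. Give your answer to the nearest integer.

150 ms

M(match) = 3906/6 = 651.000
M(non-match) = 5610/7 = 801.429
Difference = 801.429 − 651.000 = 150.429 ms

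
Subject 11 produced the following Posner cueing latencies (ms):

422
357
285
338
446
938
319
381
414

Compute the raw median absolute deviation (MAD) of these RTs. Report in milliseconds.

Sorted: 285, 319, 338, 357, 381, 414, 422, 446, 938 → median = 381
|x − 381|: 41, 24, 96, 43, 65, 557, 62, 0, 33
Sorted deviations: 0, 24, 33, 41, 43, 62, 65, 96, 557 → MAD = 43

43 ms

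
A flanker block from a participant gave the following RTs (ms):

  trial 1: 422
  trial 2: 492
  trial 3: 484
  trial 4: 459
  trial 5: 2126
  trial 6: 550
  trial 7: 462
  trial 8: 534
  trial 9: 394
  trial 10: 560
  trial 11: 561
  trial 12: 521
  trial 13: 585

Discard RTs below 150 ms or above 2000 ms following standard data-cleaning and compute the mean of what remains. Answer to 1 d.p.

502.0 ms

Excluded: 2126
Retained (n=12): Σ = 6024
Mean = 6024/12 = 502.0000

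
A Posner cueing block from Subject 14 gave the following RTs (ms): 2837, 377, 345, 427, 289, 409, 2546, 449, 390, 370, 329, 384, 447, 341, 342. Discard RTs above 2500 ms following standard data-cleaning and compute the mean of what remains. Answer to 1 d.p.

376.8 ms

Excluded: 2546, 2837
Retained (n=13): Σ = 4899
Mean = 4899/13 = 376.8462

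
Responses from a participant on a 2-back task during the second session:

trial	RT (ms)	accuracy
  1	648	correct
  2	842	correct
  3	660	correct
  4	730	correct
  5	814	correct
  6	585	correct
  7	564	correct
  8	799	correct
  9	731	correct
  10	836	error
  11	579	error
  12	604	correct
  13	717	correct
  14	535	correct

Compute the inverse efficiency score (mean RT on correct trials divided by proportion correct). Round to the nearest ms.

Correct trials (n=12): 648, 842, 660, 730, 814, 585, 564, 799, 731, 604, 717, 535
Mean correct RT = 8229/12 = 685.7500 ms
Proportion correct = 12/14
IES = 685.7500 / (12/14) = 800.042 ms

800 ms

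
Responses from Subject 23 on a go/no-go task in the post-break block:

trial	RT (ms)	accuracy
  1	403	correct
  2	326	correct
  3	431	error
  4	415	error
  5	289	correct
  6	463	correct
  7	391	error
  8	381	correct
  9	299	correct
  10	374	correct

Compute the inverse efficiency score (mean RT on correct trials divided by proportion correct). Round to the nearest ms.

Correct trials (n=7): 403, 326, 289, 463, 381, 299, 374
Mean correct RT = 2535/7 = 362.1429 ms
Proportion correct = 7/10
IES = 362.1429 / (7/10) = 517.347 ms

517 ms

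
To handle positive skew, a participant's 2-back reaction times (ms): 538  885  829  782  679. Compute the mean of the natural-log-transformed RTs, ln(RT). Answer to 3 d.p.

6.595

ln(RT): 6.2879, 6.7856, 6.7202, 6.6619, 6.5206
Σ ln(RT) = 32.9761
Mean = 32.9761/5 = 6.59523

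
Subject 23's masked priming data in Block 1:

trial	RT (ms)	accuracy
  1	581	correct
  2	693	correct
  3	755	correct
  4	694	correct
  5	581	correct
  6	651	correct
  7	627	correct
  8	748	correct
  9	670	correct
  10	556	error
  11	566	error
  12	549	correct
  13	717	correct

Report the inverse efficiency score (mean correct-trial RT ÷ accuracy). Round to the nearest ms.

Correct trials (n=11): 581, 693, 755, 694, 581, 651, 627, 748, 670, 549, 717
Mean correct RT = 7266/11 = 660.5455 ms
Proportion correct = 11/13
IES = 660.5455 / (11/13) = 780.645 ms

781 ms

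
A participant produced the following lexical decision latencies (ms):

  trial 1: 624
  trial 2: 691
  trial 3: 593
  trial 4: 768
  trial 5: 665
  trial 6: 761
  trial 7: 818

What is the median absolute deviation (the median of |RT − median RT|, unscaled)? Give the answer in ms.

70 ms

Sorted: 593, 624, 665, 691, 761, 768, 818 → median = 691
|x − 691|: 67, 0, 98, 77, 26, 70, 127
Sorted deviations: 0, 26, 67, 70, 77, 98, 127 → MAD = 70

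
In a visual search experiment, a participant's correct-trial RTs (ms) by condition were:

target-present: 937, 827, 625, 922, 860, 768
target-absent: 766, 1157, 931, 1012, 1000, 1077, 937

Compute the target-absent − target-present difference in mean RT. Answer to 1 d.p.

159.7 ms

M(target-present) = 4939/6 = 823.167
M(target-absent) = 6880/7 = 982.857
Difference = 982.857 − 823.167 = 159.690 ms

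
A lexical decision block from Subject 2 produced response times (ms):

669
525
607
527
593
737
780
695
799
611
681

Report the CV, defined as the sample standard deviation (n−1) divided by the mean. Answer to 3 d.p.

n = 11, Σ = 7224, M = 656.7273
Σ(x−M)² = 86892.182; s = √(86892.182/10) = 93.2160
CV = 93.2160 / 656.7273 = 0.14194

0.142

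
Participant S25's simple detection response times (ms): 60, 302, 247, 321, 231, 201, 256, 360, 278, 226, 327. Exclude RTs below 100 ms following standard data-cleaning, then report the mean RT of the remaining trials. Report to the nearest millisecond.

275 ms

Excluded: 60
Retained (n=10): Σ = 2749
Mean = 2749/10 = 274.9000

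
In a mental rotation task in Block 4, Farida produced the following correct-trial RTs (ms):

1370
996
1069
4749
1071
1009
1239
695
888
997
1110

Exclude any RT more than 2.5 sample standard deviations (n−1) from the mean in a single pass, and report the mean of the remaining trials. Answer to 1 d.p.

1044.4 ms

n = 11, ΣRT = 15193, M = 1381.182
Σ(x−M)² = 12778303.64; s = √(12778303.64/10) = 1130.412
Cutoffs: 1381.182 ± 2.5·1130.412 → [-1444.8, 4207.2]
Outside: 4749 → excluded.
Retained (n=10): Σ = 10444, mean = 10444/10 = 1044.400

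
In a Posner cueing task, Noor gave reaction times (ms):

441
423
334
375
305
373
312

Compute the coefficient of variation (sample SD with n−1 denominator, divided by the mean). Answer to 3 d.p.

n = 7, Σ = 2563, M = 366.1429
Σ(x−M)² = 16664.857; s = √(16664.857/6) = 52.7018
CV = 52.7018 / 366.1429 = 0.14394

0.144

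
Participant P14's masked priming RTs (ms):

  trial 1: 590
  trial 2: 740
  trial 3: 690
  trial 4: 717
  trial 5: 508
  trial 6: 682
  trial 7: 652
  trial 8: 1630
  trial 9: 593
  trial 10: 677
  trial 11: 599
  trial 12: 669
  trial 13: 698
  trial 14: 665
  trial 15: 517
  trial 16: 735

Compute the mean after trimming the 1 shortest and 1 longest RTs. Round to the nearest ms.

Sorted: 508, 517, 590, 593, 599, 652, 665, 669, 677, 682, 690, 698, 717, 735, 740, 1630
Drop lowest 1 (508) and highest 1 (1630)
Remaining (n=14): Σ = 9224, mean = 9224/14 = 658.857

659 ms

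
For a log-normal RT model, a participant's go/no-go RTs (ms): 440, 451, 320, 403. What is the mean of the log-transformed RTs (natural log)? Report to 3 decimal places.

5.991

ln(RT): 6.0868, 6.1115, 5.7683, 5.9989
Σ ln(RT) = 23.9655
Mean = 23.9655/4 = 5.99137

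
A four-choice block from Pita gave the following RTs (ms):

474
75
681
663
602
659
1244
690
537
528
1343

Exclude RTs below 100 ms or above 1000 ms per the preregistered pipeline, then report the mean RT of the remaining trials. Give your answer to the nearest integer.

Excluded: 75, 1244, 1343
Retained (n=8): Σ = 4834
Mean = 4834/8 = 604.2500

604 ms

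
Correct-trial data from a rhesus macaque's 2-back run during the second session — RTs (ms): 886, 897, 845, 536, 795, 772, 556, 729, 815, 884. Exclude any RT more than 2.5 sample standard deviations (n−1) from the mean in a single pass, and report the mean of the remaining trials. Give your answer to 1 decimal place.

771.5 ms

n = 10, ΣRT = 7715, M = 771.500
Σ(x−M)² = 153070.50; s = √(153070.50/9) = 130.414
Cutoffs: 771.500 ± 2.5·130.414 → [445.5, 1097.5]
No RTs fall outside the cutoffs; all 10 retained. Mean = 7715/10 = 771.500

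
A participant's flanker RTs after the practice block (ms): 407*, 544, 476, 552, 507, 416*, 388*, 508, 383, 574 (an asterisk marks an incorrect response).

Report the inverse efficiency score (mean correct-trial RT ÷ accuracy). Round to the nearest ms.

Correct trials (n=7): 544, 476, 552, 507, 508, 383, 574
Mean correct RT = 3544/7 = 506.2857 ms
Proportion correct = 7/10
IES = 506.2857 / (7/10) = 723.265 ms

723 ms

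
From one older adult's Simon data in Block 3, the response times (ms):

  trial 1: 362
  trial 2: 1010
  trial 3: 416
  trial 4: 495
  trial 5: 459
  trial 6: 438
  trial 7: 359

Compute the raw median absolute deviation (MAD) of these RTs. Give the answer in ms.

Sorted: 359, 362, 416, 438, 459, 495, 1010 → median = 438
|x − 438|: 76, 572, 22, 57, 21, 0, 79
Sorted deviations: 0, 21, 22, 57, 76, 79, 572 → MAD = 57

57 ms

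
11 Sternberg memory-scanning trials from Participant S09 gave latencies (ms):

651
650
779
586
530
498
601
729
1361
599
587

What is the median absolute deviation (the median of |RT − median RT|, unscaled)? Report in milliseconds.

50 ms

Sorted: 498, 530, 586, 587, 599, 601, 650, 651, 729, 779, 1361 → median = 601
|x − 601|: 50, 49, 178, 15, 71, 103, 0, 128, 760, 2, 14
Sorted deviations: 0, 2, 14, 15, 49, 50, 71, 103, 128, 178, 760 → MAD = 50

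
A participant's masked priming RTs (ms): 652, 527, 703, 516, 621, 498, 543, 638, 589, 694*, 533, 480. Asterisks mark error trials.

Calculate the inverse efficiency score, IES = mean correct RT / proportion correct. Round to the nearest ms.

625 ms

Correct trials (n=11): 652, 527, 703, 516, 621, 498, 543, 638, 589, 533, 480
Mean correct RT = 6300/11 = 572.7273 ms
Proportion correct = 11/12
IES = 572.7273 / (11/12) = 624.793 ms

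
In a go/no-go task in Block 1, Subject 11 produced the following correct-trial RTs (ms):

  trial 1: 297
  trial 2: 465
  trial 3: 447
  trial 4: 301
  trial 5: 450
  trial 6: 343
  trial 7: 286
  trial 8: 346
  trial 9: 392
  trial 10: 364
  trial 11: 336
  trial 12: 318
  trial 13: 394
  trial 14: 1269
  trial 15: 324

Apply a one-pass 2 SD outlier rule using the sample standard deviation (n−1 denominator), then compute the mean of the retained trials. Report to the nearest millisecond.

n = 15, ΣRT = 6332, M = 422.133
Σ(x−M)² = 814309.73; s = √(814309.73/14) = 241.174
Cutoffs: 422.133 ± 2·241.174 → [-60.2, 904.5]
Outside: 1269 → excluded.
Retained (n=14): Σ = 5063, mean = 5063/14 = 361.643

362 ms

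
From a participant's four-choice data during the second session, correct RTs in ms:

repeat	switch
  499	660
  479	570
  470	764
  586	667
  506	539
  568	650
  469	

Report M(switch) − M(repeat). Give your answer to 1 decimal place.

130.7 ms

M(repeat) = 3577/7 = 511.000
M(switch) = 3850/6 = 641.667
Difference = 641.667 − 511.000 = 130.667 ms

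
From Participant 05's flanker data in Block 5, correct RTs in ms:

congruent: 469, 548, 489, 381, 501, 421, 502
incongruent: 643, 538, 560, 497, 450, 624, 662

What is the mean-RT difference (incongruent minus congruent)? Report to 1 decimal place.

94.7 ms

M(congruent) = 3311/7 = 473.000
M(incongruent) = 3974/7 = 567.714
Difference = 567.714 − 473.000 = 94.714 ms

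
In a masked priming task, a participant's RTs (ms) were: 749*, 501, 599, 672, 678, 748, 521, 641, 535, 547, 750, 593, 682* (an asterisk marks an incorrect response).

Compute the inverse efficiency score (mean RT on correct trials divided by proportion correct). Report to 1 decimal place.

729.0 ms

Correct trials (n=11): 501, 599, 672, 678, 748, 521, 641, 535, 547, 750, 593
Mean correct RT = 6785/11 = 616.8182 ms
Proportion correct = 11/13
IES = 616.8182 / (11/13) = 728.967 ms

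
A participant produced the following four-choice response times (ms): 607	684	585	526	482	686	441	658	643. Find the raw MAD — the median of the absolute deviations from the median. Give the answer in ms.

77 ms

Sorted: 441, 482, 526, 585, 607, 643, 658, 684, 686 → median = 607
|x − 607|: 0, 77, 22, 81, 125, 79, 166, 51, 36
Sorted deviations: 0, 22, 36, 51, 77, 79, 81, 125, 166 → MAD = 77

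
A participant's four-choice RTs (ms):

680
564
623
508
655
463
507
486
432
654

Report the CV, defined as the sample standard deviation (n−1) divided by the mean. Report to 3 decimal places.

n = 10, Σ = 5572, M = 557.2000
Σ(x−M)² = 72949.600; s = √(72949.600/9) = 90.0306
CV = 90.0306 / 557.2000 = 0.16158

0.162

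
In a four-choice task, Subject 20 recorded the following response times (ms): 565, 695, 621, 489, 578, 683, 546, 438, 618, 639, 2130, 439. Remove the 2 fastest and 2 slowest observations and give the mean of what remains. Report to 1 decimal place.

Sorted: 438, 439, 489, 546, 565, 578, 618, 621, 639, 683, 695, 2130
Drop lowest 2 (438, 439) and highest 2 (695, 2130)
Remaining (n=8): Σ = 4739, mean = 4739/8 = 592.375

592.4 ms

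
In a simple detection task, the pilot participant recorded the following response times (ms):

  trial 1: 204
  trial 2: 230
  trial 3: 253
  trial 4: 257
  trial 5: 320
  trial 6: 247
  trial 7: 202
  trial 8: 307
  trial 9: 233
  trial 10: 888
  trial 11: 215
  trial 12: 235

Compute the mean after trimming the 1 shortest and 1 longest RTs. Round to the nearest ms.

250 ms

Sorted: 202, 204, 215, 230, 233, 235, 247, 253, 257, 307, 320, 888
Drop lowest 1 (202) and highest 1 (888)
Remaining (n=10): Σ = 2501, mean = 2501/10 = 250.100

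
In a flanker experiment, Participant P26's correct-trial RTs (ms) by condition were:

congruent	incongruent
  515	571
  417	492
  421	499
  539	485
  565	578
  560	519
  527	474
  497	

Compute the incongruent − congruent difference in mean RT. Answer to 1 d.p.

M(congruent) = 4041/8 = 505.125
M(incongruent) = 3618/7 = 516.857
Difference = 516.857 − 505.125 = 11.732 ms

11.7 ms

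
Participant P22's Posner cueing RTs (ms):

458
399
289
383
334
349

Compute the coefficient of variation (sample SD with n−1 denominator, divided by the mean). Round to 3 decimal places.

0.158

n = 6, Σ = 2212, M = 368.6667
Σ(x−M)² = 17041.333; s = √(17041.333/5) = 58.3804
CV = 58.3804 / 368.6667 = 0.15836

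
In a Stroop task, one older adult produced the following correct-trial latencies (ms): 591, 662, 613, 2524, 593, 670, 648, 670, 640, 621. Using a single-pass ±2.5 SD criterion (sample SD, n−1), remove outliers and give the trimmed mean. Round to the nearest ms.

n = 10, ΣRT = 8232, M = 823.200
Σ(x−M)² = 3221881.60; s = √(3221881.60/9) = 598.320
Cutoffs: 823.200 ± 2.5·598.320 → [-672.6, 2319.0]
Outside: 2524 → excluded.
Retained (n=9): Σ = 5708, mean = 5708/9 = 634.222

634 ms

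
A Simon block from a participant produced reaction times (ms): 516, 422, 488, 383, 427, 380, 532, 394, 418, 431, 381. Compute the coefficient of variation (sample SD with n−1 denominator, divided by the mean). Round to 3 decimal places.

n = 11, Σ = 4772, M = 433.8182
Σ(x−M)² = 29627.636; s = √(29627.636/10) = 54.4313
CV = 54.4313 / 433.8182 = 0.12547

0.125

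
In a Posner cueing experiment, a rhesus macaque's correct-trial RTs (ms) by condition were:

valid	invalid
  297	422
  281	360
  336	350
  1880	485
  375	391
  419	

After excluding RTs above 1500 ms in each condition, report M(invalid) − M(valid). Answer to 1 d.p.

valid: exclude 1880
M(valid) = 1708/5 = 341.600
M(invalid) = 2008/5 = 401.600
Difference = 401.600 − 341.600 = 60.000 ms

60.0 ms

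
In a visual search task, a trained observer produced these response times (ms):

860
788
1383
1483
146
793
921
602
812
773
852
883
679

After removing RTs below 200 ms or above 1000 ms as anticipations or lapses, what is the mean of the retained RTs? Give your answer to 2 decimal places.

Excluded: 146, 1383, 1483
Retained (n=10): Σ = 7963
Mean = 7963/10 = 796.3000

796.30 ms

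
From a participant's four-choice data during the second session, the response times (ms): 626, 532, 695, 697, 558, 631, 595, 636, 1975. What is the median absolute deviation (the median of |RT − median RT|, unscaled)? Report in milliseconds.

64 ms

Sorted: 532, 558, 595, 626, 631, 636, 695, 697, 1975 → median = 631
|x − 631|: 5, 99, 64, 66, 73, 0, 36, 5, 1344
Sorted deviations: 0, 5, 5, 36, 64, 66, 73, 99, 1344 → MAD = 64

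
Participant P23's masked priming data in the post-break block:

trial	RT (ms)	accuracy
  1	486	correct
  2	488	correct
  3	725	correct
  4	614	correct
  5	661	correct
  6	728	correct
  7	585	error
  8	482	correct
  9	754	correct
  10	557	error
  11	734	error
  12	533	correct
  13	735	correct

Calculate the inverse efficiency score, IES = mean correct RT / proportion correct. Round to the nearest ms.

807 ms

Correct trials (n=10): 486, 488, 725, 614, 661, 728, 482, 754, 533, 735
Mean correct RT = 6206/10 = 620.6000 ms
Proportion correct = 10/13
IES = 620.6000 / (10/13) = 806.780 ms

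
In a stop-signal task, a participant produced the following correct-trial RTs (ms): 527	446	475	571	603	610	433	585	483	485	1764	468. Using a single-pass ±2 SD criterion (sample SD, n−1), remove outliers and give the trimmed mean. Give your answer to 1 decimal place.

n = 12, ΣRT = 7450, M = 620.833
Σ(x−M)² = 1467759.67; s = √(1467759.67/11) = 365.284
Cutoffs: 620.833 ± 2·365.284 → [-109.7, 1351.4]
Outside: 1764 → excluded.
Retained (n=11): Σ = 5686, mean = 5686/11 = 516.909

516.9 ms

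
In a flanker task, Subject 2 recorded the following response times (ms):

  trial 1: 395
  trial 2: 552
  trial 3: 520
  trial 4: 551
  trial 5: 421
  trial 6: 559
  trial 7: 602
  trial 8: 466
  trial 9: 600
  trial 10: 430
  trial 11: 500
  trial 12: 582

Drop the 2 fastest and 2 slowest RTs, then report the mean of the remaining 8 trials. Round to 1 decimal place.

520.0 ms

Sorted: 395, 421, 430, 466, 500, 520, 551, 552, 559, 582, 600, 602
Drop lowest 2 (395, 421) and highest 2 (600, 602)
Remaining (n=8): Σ = 4160, mean = 4160/8 = 520.000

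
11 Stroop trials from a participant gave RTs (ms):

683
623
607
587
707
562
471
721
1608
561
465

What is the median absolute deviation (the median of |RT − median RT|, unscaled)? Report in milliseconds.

76 ms

Sorted: 465, 471, 561, 562, 587, 607, 623, 683, 707, 721, 1608 → median = 607
|x − 607|: 76, 16, 0, 20, 100, 45, 136, 114, 1001, 46, 142
Sorted deviations: 0, 16, 20, 45, 46, 76, 100, 114, 136, 142, 1001 → MAD = 76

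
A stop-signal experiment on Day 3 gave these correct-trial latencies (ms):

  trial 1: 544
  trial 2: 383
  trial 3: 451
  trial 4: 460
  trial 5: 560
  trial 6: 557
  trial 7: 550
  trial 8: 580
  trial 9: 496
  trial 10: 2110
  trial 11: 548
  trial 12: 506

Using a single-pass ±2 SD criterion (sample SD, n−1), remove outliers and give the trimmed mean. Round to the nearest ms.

n = 12, ΣRT = 7745, M = 645.417
Σ(x−M)² = 2376078.92; s = √(2376078.92/11) = 464.766
Cutoffs: 645.417 ± 2·464.766 → [-284.1, 1574.9]
Outside: 2110 → excluded.
Retained (n=11): Σ = 5635, mean = 5635/11 = 512.273

512 ms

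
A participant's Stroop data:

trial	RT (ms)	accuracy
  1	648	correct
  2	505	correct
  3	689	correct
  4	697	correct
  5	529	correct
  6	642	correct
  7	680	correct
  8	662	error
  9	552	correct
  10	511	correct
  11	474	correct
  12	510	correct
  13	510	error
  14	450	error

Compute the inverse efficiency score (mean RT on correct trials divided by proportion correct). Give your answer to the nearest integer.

745 ms

Correct trials (n=11): 648, 505, 689, 697, 529, 642, 680, 552, 511, 474, 510
Mean correct RT = 6437/11 = 585.1818 ms
Proportion correct = 11/14
IES = 585.1818 / (11/14) = 744.777 ms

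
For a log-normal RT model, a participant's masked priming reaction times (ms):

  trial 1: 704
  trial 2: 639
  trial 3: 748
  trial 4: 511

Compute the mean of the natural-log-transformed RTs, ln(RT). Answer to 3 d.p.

ln(RT): 6.5568, 6.4599, 6.6174, 6.2364
Σ ln(RT) = 25.8705
Mean = 25.8705/4 = 6.46761

6.468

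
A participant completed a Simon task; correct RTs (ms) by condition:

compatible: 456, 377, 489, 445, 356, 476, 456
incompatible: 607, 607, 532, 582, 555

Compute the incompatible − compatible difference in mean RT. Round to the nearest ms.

M(compatible) = 3055/7 = 436.429
M(incompatible) = 2883/5 = 576.600
Difference = 576.600 − 436.429 = 140.171 ms

140 ms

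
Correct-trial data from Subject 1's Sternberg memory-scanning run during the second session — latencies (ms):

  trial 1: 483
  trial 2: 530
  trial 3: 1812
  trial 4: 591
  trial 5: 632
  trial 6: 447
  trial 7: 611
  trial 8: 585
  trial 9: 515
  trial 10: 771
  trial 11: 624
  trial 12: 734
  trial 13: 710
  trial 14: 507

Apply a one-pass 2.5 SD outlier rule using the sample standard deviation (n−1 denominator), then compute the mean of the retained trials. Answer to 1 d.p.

595.4 ms

n = 14, ΣRT = 9552, M = 682.286
Σ(x−M)² = 1493346.86; s = √(1493346.86/13) = 338.929
Cutoffs: 682.286 ± 2.5·338.929 → [-165.0, 1529.6]
Outside: 1812 → excluded.
Retained (n=13): Σ = 7740, mean = 7740/13 = 595.385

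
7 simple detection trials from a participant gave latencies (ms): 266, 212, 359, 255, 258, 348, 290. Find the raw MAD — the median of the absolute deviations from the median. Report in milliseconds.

24 ms

Sorted: 212, 255, 258, 266, 290, 348, 359 → median = 266
|x − 266|: 0, 54, 93, 11, 8, 82, 24
Sorted deviations: 0, 8, 11, 24, 54, 82, 93 → MAD = 24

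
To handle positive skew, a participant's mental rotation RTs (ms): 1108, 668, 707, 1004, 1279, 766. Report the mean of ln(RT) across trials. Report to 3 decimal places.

6.797

ln(RT): 7.0103, 6.5043, 6.5610, 6.9117, 7.1538, 6.6412
Σ ln(RT) = 40.7824
Mean = 40.7824/6 = 6.79707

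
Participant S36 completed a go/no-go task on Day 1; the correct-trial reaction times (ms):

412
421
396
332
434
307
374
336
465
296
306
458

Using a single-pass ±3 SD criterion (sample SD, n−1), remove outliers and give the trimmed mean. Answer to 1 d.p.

n = 12, ΣRT = 4537, M = 378.083
Σ(x−M)² = 41278.92; s = √(41278.92/11) = 61.259
Cutoffs: 378.083 ± 3·61.259 → [194.3, 561.9]
No RTs fall outside the cutoffs; all 12 retained. Mean = 4537/12 = 378.083

378.1 ms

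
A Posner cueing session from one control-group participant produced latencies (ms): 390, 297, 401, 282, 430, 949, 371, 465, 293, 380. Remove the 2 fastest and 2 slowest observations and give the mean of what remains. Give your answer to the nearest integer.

Sorted: 282, 293, 297, 371, 380, 390, 401, 430, 465, 949
Drop lowest 2 (282, 293) and highest 2 (465, 949)
Remaining (n=6): Σ = 2269, mean = 2269/6 = 378.167

378 ms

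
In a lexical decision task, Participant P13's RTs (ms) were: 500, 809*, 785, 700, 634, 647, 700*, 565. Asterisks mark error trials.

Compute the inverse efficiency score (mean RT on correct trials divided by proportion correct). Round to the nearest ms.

851 ms

Correct trials (n=6): 500, 785, 700, 634, 647, 565
Mean correct RT = 3831/6 = 638.5000 ms
Proportion correct = 6/8
IES = 638.5000 / (6/8) = 851.333 ms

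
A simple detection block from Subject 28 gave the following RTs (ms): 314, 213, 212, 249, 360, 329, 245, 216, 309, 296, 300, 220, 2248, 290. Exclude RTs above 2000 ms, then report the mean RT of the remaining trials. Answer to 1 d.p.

273.3 ms

Excluded: 2248
Retained (n=13): Σ = 3553
Mean = 3553/13 = 273.3077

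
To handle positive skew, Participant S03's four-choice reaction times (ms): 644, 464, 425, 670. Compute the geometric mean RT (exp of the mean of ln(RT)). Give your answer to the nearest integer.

540 ms

ln(RT): 6.4677, 6.1399, 6.0521, 6.5073
Mean ln(RT) = 25.1670/4 = 6.29174
Geometric mean = exp(6.29174) = 540.09 ms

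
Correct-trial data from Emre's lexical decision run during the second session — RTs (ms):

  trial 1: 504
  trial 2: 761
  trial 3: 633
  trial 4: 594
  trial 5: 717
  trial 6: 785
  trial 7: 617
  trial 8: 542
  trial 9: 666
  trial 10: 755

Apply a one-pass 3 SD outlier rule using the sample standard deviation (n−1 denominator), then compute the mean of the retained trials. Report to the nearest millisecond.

657 ms

n = 10, ΣRT = 6574, M = 657.400
Σ(x−M)² = 83262.40; s = √(83262.40/9) = 96.184
Cutoffs: 657.400 ± 3·96.184 → [368.8, 946.0]
No RTs fall outside the cutoffs; all 10 retained. Mean = 6574/10 = 657.400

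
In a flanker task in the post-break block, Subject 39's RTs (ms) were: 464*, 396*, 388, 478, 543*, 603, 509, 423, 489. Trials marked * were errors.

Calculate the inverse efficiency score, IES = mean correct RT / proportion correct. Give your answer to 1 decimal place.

Correct trials (n=6): 388, 478, 603, 509, 423, 489
Mean correct RT = 2890/6 = 481.6667 ms
Proportion correct = 6/9
IES = 481.6667 / (6/9) = 722.500 ms

722.5 ms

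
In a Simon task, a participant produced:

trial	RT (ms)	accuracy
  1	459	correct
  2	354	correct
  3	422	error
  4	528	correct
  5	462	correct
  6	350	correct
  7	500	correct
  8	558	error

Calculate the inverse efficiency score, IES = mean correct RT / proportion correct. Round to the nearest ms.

Correct trials (n=6): 459, 354, 528, 462, 350, 500
Mean correct RT = 2653/6 = 442.1667 ms
Proportion correct = 6/8
IES = 442.1667 / (6/8) = 589.556 ms

590 ms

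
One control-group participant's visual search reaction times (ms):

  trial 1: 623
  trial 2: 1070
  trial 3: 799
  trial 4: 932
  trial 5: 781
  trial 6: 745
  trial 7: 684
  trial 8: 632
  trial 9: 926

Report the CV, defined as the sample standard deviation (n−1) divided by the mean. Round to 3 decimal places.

0.189

n = 9, Σ = 7192, M = 799.1111
Σ(x−M)² = 182588.889; s = √(182588.889/8) = 151.0749
CV = 151.0749 / 799.1111 = 0.18905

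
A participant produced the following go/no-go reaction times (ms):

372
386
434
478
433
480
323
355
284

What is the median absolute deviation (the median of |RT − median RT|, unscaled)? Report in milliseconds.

48 ms

Sorted: 284, 323, 355, 372, 386, 433, 434, 478, 480 → median = 386
|x − 386|: 14, 0, 48, 92, 47, 94, 63, 31, 102
Sorted deviations: 0, 14, 31, 47, 48, 63, 92, 94, 102 → MAD = 48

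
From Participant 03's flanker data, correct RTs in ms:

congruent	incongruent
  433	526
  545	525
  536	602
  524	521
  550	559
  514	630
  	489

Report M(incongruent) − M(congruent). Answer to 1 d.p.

M(congruent) = 3102/6 = 517.000
M(incongruent) = 3852/7 = 550.286
Difference = 550.286 − 517.000 = 33.286 ms

33.3 ms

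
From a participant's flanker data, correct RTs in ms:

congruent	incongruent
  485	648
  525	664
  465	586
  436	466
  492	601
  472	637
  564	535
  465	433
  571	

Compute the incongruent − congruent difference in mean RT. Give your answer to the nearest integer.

M(congruent) = 4475/9 = 497.222
M(incongruent) = 4570/8 = 571.250
Difference = 571.250 − 497.222 = 74.028 ms

74 ms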